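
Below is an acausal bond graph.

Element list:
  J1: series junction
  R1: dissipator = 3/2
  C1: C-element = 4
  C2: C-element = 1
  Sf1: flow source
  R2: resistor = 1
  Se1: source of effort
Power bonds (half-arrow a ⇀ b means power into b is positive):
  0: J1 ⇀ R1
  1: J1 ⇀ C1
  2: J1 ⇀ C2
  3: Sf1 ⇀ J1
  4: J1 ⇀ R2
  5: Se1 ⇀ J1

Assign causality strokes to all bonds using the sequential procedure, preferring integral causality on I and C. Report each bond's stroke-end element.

bond 0 |J1
bond 1 |J1
bond 2 |J1
bond 3 |Sf1
bond 4 |J1
bond 5 |J1

bond 3 stroke at Sf1  (Sf1 (Sf) sets flow on bond)
bond 5 stroke at J1  (Se1 (Se) sets effort on bond)
bond 0 stroke at J1  (1-jn J1 has f-setter on 3)
bond 1 stroke at J1  (J1 flow already set via bond 3)
bond 2 stroke at J1  (common-f at J1 fixed by 3)
bond 4 stroke at J1  (common-f at J1 fixed by 3)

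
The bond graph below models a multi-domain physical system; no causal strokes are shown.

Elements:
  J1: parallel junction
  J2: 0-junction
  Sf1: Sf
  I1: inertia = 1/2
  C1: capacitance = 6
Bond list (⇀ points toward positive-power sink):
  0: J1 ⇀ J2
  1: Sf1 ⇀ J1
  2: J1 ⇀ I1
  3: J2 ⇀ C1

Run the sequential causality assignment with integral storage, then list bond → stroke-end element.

bond 0 stroke at J1
bond 1 stroke at Sf1
bond 2 stroke at I1
bond 3 stroke at J2

bond 1 stroke at Sf1  (Sf1: flow source, stroke at near end)
bond 2 stroke at I1  (I1 integral (f out))
bond 0 stroke at J1  (only one effort-in slot at J1)
bond 3 stroke at J2  (closing 0-jn rule on J2)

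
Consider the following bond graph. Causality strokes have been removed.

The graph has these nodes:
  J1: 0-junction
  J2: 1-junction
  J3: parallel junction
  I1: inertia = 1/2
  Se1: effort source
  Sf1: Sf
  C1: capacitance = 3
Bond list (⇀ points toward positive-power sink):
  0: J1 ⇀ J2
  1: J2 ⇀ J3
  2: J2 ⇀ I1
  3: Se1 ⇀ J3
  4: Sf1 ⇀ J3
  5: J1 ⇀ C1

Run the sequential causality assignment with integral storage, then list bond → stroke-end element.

b3 stroke→J3  (Se1: effort source, stroke at far end)
b4 stroke→Sf1  (Sf1: flow source, stroke at near end)
b1 stroke→J2  (J3: bond 3 brought effort, rest push out)
b2 stroke→I1  (I1 integral (f out))
b0 stroke→J2  (1-jn J2 has f-setter on 2)
b5 stroke→J1  (only one effort-in slot at J1)

β0 →J2
β1 →J2
β2 →I1
β3 →J3
β4 →Sf1
β5 →J1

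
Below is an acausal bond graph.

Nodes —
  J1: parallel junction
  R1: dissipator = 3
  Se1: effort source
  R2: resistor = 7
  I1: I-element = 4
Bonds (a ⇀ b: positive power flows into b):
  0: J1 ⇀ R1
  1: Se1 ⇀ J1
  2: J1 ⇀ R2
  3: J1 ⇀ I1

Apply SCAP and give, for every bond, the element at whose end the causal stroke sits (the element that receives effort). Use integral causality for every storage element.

β1 →J1  (Se1 fixes effort; stroke away)
β0 →R1  (common-e at J1 fixed by 1)
β2 →R2  (common-e at J1 fixed by 1)
β3 →I1  (J1: bond 1 brought effort, rest push out)

β0 stroke at R1
β1 stroke at J1
β2 stroke at R2
β3 stroke at I1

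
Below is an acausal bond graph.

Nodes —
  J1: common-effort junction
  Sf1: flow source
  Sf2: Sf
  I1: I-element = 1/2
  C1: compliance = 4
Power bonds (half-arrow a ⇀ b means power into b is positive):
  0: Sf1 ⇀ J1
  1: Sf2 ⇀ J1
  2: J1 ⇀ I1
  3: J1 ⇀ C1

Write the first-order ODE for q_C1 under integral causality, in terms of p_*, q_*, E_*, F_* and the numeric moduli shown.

dq_C1/dt = F_Sf1 + F_Sf2 - 2*p_I1

bond 0 →Sf1  (Sf1 fixes flow; stroke at Sf1)
bond 1 →Sf2  (source Sf2 imposes f)
bond 2 →I1  (I1 integral (f out))
bond 3 →J1  (only one effort-in slot at J1)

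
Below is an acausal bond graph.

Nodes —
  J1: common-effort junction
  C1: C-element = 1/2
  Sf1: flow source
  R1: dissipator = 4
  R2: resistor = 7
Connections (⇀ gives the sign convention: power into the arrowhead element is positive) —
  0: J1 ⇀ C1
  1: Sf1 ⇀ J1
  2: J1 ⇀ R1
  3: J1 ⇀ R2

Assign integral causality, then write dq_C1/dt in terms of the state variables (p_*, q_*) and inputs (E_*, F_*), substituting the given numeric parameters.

#1 |Sf1  (source Sf1 imposes f)
#0 |J1  (prefer integral on C1)
#2 |R1  (J1 effort already set via bond 0)
#3 |R2  (0-jn J1 has e-setter on 0)

dq_C1/dt = F_Sf1 - 11*q_C1/14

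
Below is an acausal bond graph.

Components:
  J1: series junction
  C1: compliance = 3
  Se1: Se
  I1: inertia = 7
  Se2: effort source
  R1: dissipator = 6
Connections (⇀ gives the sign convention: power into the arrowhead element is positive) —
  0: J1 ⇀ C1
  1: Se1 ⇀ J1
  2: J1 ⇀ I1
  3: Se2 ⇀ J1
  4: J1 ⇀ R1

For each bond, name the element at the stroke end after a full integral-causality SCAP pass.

β1 |J1  (Se1: effort source, stroke at far end)
β3 |J1  (source Se2 imposes e)
β0 |J1  (C1 outputs effort q/C1)
β2 |I1  (I1: I, integral causality)
β4 |J1  (J1 flow already set via bond 2)

b0 stroke→J1
b1 stroke→J1
b2 stroke→I1
b3 stroke→J1
b4 stroke→J1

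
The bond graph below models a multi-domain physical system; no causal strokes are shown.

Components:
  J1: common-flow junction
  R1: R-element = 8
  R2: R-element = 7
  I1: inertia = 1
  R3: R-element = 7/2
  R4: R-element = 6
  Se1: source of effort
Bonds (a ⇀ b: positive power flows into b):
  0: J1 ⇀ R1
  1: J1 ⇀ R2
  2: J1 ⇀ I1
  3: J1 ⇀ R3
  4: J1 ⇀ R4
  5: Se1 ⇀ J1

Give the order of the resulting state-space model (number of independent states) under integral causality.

b5 stroke→J1  (source Se1 imposes e)
b2 stroke→I1  (I1 outputs flow p/I1)
b0 stroke→J1  (common-f at J1 fixed by 2)
b1 stroke→J1  (common-f at J1 fixed by 2)
b3 stroke→J1  (J1 flow already set via bond 2)
b4 stroke→J1  (common-f at J1 fixed by 2)

1  (I1 all integral)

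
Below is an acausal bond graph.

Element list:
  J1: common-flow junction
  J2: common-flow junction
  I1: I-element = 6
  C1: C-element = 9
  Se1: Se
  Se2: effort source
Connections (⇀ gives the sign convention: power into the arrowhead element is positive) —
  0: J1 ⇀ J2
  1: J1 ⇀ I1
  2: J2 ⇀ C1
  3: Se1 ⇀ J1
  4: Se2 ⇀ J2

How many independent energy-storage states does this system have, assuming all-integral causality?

bond 3 →J1  (Se1 (Se) sets effort on bond)
bond 4 →J2  (Se2: effort source, stroke at far end)
bond 1 →I1  (I1: I, integral causality)
bond 0 →J1  (common-f at J1 fixed by 1)
bond 2 →J2  (common-f at J2 fixed by 0)

2  (C1, I1 all integral)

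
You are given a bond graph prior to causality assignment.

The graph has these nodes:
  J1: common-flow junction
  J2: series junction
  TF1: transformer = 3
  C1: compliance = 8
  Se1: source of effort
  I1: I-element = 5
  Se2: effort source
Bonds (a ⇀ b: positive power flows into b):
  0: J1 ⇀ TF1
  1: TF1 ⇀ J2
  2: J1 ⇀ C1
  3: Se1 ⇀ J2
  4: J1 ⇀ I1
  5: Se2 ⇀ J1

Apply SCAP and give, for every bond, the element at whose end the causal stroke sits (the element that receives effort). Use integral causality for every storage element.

bond 0 →J1
bond 1 →TF1
bond 2 →J1
bond 3 →J2
bond 4 →I1
bond 5 →J1

b3 stroke→J2  (Se1: effort source, stroke at far end)
b5 stroke→J1  (Se2: effort source, stroke at far end)
b1 stroke→TF1  (closing 1-jn rule on J2)
b0 stroke→J1  (TF TF1: opposite of bond 1)
b2 stroke→J1  (C1 outputs effort q/C1)
b4 stroke→I1  (closing 1-jn rule on J1)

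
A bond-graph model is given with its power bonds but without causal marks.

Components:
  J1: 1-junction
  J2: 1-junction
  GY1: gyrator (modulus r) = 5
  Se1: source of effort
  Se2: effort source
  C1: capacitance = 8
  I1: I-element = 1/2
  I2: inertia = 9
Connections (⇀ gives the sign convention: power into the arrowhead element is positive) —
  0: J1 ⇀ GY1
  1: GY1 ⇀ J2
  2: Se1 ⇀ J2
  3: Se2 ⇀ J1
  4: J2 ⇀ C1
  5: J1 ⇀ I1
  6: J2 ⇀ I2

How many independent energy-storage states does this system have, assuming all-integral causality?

3  (C1, I1, I2 all integral)

b2 |J2  (Se1 (Se) sets effort on bond)
b3 |J1  (source Se2 imposes e)
b4 |J2  (prefer integral on C1)
b5 |I1  (I1: I, integral causality)
b0 |J1  (1-jn J1 has f-setter on 5)
b1 |J2  (through GY1, causality inverts; strokes same side of GY1)
b6 |I2  (J2 needs exactly one f-in)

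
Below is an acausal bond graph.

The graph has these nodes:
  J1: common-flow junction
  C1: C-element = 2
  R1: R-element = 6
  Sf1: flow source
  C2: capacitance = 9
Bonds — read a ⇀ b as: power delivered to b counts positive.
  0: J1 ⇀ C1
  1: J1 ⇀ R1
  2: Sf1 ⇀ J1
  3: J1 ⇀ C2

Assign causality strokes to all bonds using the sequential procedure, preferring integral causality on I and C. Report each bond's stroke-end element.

b2 →Sf1  (Sf1 (Sf) sets flow on bond)
b0 →J1  (1-jn J1 has f-setter on 2)
b1 →J1  (common-f at J1 fixed by 2)
b3 →J1  (J1 flow already set via bond 2)

#0 |J1
#1 |J1
#2 |Sf1
#3 |J1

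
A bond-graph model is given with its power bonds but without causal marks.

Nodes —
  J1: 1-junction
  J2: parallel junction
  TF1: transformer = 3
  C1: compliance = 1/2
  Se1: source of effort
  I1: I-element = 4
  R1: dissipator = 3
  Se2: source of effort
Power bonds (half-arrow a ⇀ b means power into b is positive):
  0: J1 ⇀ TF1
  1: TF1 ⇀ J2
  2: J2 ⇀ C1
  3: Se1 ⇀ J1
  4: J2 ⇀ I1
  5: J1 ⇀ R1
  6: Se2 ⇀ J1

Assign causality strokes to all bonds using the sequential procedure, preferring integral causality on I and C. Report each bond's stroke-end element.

β0 →J1
β1 →TF1
β2 →J2
β3 →J1
β4 →I1
β5 →R1
β6 →J1

β3 stroke at J1  (Se1: effort source, stroke at far end)
β6 stroke at J1  (source Se2 imposes e)
β2 stroke at J2  (C1: C, integral causality)
β1 stroke at TF1  (0-jn J2 has e-setter on 2)
β4 stroke at I1  (0-jn J2 has e-setter on 2)
β0 stroke at J1  (TF1: transformer flips bond 1)
β5 stroke at R1  (J1 needs exactly one f-in)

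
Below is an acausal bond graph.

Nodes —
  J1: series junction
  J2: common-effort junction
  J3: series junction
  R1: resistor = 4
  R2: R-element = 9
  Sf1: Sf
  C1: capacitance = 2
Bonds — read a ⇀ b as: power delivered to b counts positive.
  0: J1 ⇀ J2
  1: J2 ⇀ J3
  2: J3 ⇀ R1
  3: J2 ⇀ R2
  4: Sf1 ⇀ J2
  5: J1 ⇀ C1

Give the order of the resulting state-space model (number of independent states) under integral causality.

#4 →Sf1  (Sf1 (Sf) sets flow on bond)
#5 →J1  (C1: C, integral causality)
#0 →J2  (J1 needs exactly one f-in)
#1 →J3  (J2 effort already set via bond 0)
#3 →R2  (0-jn J2 has e-setter on 0)
#2 →R1  (closing 1-jn rule on J3)

1  (C1 all integral)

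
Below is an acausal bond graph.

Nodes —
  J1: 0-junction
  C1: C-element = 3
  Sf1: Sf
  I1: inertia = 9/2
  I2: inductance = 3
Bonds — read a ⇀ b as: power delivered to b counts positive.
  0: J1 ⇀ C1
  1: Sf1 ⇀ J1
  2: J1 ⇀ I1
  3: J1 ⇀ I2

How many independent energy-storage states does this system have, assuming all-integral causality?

3  (C1, I1, I2 all integral)

b1 |Sf1  (Sf1 (Sf) sets flow on bond)
b0 |J1  (C1: C, integral causality)
b2 |I1  (0-jn J1 has e-setter on 0)
b3 |I2  (common-e at J1 fixed by 0)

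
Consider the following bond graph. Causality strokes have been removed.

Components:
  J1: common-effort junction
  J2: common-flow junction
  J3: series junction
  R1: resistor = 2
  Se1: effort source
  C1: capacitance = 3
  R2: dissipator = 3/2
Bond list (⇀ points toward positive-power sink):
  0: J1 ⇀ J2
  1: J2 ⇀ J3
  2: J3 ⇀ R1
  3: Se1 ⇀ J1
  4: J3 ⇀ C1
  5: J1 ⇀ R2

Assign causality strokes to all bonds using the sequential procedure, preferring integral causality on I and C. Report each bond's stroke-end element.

#3 stroke→J1  (Se1 fixes effort; stroke away)
#0 stroke→J2  (J1: bond 3 brought effort, rest push out)
#5 stroke→R2  (common-e at J1 fixed by 3)
#1 stroke→J3  (closing 1-jn rule on J2)
#4 stroke→J3  (C1 integral (e out))
#2 stroke→R1  (J3 needs exactly one f-in)

#0 stroke at J2
#1 stroke at J3
#2 stroke at R1
#3 stroke at J1
#4 stroke at J3
#5 stroke at R2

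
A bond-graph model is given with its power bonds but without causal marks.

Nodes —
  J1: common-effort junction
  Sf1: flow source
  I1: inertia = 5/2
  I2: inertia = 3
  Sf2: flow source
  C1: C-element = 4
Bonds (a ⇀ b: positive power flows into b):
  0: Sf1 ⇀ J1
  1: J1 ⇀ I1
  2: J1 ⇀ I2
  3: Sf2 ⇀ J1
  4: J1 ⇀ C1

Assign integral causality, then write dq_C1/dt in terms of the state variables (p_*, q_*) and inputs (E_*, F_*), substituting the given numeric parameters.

bond 0 stroke at Sf1  (Sf1 fixes flow; stroke at Sf1)
bond 3 stroke at Sf2  (Sf2: flow source, stroke at near end)
bond 1 stroke at I1  (I1 outputs flow p/I1)
bond 2 stroke at I2  (I2 outputs flow p/I2)
bond 4 stroke at J1  (J1 needs exactly one e-in)

dq_C1/dt = F_Sf1 + F_Sf2 - 2*p_I1/5 - p_I2/3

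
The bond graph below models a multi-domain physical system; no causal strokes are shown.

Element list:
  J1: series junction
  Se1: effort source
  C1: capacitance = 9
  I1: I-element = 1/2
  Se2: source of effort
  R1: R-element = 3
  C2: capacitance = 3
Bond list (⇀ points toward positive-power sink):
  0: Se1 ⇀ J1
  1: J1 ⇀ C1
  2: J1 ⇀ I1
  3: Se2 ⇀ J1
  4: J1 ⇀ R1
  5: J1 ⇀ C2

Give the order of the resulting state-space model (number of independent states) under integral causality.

3  (C1, C2, I1 all integral)

b0 stroke→J1  (Se1 (Se) sets effort on bond)
b3 stroke→J1  (Se2 (Se) sets effort on bond)
b1 stroke→J1  (prefer integral on C1)
b2 stroke→I1  (I1 outputs flow p/I1)
b4 stroke→J1  (J1 flow already set via bond 2)
b5 stroke→J1  (1-jn J1 has f-setter on 2)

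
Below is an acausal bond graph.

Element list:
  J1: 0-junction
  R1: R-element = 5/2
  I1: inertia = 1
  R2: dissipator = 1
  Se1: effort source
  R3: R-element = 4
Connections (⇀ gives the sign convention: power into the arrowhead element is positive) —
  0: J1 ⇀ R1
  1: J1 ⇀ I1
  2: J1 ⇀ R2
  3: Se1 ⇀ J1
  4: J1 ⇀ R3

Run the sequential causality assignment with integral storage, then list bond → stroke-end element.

#3 stroke at J1  (Se1 fixes effort; stroke away)
#0 stroke at R1  (common-e at J1 fixed by 3)
#1 stroke at I1  (0-jn J1 has e-setter on 3)
#2 stroke at R2  (0-jn J1 has e-setter on 3)
#4 stroke at R3  (J1 effort already set via bond 3)

β0 stroke at R1
β1 stroke at I1
β2 stroke at R2
β3 stroke at J1
β4 stroke at R3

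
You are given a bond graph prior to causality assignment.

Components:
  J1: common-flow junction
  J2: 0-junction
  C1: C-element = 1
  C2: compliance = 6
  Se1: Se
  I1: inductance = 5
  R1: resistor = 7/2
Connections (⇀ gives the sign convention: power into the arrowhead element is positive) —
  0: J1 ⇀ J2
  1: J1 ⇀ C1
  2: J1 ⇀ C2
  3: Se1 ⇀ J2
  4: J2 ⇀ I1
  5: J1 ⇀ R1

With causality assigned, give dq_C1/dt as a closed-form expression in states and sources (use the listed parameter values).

#3 stroke at J2  (Se1: effort source, stroke at far end)
#0 stroke at J1  (common-e at J2 fixed by 3)
#4 stroke at I1  (J2: bond 3 brought effort, rest push out)
#1 stroke at J1  (prefer integral on C1)
#2 stroke at J1  (C2: C, integral causality)
#5 stroke at R1  (only one flow-in slot at J1)

dq_C1/dt = -2*E_Se1/7 - 2*q_C1/7 - q_C2/21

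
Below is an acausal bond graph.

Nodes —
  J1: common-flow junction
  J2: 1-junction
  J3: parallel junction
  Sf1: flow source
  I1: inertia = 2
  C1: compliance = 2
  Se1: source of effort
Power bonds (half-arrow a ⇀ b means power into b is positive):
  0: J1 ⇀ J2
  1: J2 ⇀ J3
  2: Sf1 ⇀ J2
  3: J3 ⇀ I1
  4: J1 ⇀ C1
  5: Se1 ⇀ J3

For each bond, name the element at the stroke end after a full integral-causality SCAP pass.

#0 stroke at J2
#1 stroke at J2
#2 stroke at Sf1
#3 stroke at I1
#4 stroke at J1
#5 stroke at J3

b2 |Sf1  (Sf1 fixes flow; stroke at Sf1)
b5 |J3  (source Se1 imposes e)
b0 |J2  (1-jn J2 has f-setter on 2)
b1 |J2  (J2: bond 2 brought flow, rest push out)
b3 |I1  (0-jn J3 has e-setter on 5)
b4 |J1  (common-f at J1 fixed by 0)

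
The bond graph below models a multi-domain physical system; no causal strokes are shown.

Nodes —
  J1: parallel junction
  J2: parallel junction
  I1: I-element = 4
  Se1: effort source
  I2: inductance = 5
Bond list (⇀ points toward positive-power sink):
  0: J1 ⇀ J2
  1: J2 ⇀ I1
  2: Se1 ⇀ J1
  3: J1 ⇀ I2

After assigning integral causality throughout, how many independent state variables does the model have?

β2 →J1  (Se1: effort source, stroke at far end)
β0 →J2  (J1: bond 2 brought effort, rest push out)
β3 →I2  (common-e at J1 fixed by 2)
β1 →I1  (J2 effort already set via bond 0)

2  (I1, I2 all integral)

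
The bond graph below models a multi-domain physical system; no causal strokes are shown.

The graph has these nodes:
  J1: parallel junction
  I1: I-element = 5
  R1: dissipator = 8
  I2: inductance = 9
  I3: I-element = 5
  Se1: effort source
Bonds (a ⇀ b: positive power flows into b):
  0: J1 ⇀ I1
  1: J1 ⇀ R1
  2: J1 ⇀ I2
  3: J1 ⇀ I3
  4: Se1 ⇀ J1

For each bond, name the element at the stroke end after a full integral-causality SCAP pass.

bond 0 stroke→I1
bond 1 stroke→R1
bond 2 stroke→I2
bond 3 stroke→I3
bond 4 stroke→J1

bond 4 stroke at J1  (source Se1 imposes e)
bond 0 stroke at I1  (J1 effort already set via bond 4)
bond 1 stroke at R1  (J1: bond 4 brought effort, rest push out)
bond 2 stroke at I2  (J1 effort already set via bond 4)
bond 3 stroke at I3  (J1: bond 4 brought effort, rest push out)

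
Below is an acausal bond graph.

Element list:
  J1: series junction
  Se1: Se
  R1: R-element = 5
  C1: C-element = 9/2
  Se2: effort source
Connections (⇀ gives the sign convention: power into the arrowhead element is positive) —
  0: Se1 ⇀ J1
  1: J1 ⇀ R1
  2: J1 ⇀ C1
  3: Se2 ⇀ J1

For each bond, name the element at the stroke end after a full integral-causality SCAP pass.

#0 →J1  (Se1: effort source, stroke at far end)
#3 →J1  (Se2 (Se) sets effort on bond)
#2 →J1  (C1: C, integral causality)
#1 →R1  (J1 needs exactly one f-in)

#0 |J1
#1 |R1
#2 |J1
#3 |J1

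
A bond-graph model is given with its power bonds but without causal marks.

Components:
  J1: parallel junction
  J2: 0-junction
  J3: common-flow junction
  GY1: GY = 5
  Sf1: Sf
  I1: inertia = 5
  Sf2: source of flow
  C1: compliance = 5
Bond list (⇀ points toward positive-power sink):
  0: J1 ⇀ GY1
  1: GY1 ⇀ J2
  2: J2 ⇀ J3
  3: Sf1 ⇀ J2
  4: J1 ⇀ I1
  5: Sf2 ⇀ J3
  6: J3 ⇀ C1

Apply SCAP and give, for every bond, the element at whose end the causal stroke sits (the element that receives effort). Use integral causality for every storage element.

b0 stroke→J1
b1 stroke→J2
b2 stroke→J3
b3 stroke→Sf1
b4 stroke→I1
b5 stroke→Sf2
b6 stroke→J3

β3 |Sf1  (source Sf1 imposes f)
β5 |Sf2  (source Sf2 imposes f)
β2 |J3  (J3 flow already set via bond 5)
β6 |J3  (1-jn J3 has f-setter on 5)
β1 |J2  (closing 0-jn rule on J2)
β0 |J1  (GY1 both-in/both-out from 1)
β4 |I1  (common-e at J1 fixed by 0)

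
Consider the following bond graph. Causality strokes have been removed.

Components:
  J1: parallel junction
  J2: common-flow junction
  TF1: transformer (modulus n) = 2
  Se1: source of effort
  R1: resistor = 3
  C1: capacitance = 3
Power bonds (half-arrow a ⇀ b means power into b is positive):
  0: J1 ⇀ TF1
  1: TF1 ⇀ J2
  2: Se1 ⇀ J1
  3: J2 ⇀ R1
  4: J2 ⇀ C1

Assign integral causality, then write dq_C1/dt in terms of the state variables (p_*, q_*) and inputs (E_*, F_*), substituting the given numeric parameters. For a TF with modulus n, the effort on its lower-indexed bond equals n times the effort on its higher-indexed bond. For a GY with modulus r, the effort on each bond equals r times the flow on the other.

bond 2 |J1  (Se1 fixes effort; stroke away)
bond 0 |TF1  (J1: bond 2 brought effort, rest push out)
bond 1 |J2  (through TF1, causality passes straight; one stroke at TF1)
bond 4 |J2  (C1 outputs effort q/C1)
bond 3 |R1  (J2: last free bond brings flow in)

dq_C1/dt = E_Se1/6 - q_C1/9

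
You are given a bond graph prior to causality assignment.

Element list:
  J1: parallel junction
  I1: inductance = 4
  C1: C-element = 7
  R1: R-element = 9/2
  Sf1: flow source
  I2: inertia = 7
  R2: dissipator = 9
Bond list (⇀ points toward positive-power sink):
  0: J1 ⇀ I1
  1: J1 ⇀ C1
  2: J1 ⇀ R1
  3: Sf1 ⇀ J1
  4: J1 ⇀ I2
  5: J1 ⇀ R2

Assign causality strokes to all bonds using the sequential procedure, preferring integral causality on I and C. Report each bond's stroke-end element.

β0 stroke→I1
β1 stroke→J1
β2 stroke→R1
β3 stroke→Sf1
β4 stroke→I2
β5 stroke→R2

β3 →Sf1  (Sf1 (Sf) sets flow on bond)
β0 →I1  (I1: I, integral causality)
β1 →J1  (prefer integral on C1)
β2 →R1  (J1 effort already set via bond 1)
β4 →I2  (J1 effort already set via bond 1)
β5 →R2  (J1: bond 1 brought effort, rest push out)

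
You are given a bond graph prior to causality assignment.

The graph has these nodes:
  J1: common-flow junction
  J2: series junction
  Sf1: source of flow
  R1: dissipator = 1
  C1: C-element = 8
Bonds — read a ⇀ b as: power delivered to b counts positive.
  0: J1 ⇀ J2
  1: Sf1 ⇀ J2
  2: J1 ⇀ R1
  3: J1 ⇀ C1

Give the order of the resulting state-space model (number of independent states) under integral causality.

b1 stroke at Sf1  (source Sf1 imposes f)
b0 stroke at J2  (1-jn J2 has f-setter on 1)
b2 stroke at J1  (1-jn J1 has f-setter on 0)
b3 stroke at J1  (common-f at J1 fixed by 0)

1  (C1 all integral)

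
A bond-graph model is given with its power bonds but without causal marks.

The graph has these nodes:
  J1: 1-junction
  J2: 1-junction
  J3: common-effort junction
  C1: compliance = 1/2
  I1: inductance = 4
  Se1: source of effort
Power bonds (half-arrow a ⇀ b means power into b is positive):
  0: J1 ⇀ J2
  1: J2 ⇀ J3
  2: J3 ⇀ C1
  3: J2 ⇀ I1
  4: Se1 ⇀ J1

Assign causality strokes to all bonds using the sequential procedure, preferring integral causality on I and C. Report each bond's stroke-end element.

#4 stroke at J1  (Se1 (Se) sets effort on bond)
#0 stroke at J2  (J1: last free bond brings flow in)
#2 stroke at J3  (prefer integral on C1)
#1 stroke at J2  (common-e at J3 fixed by 2)
#3 stroke at I1  (closing 1-jn rule on J2)

#0 stroke at J2
#1 stroke at J2
#2 stroke at J3
#3 stroke at I1
#4 stroke at J1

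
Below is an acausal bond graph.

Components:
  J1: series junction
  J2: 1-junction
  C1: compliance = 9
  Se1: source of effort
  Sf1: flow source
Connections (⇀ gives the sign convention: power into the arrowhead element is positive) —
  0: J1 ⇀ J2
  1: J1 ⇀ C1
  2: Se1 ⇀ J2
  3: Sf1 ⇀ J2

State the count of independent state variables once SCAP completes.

1  (C1 all integral)

bond 2 stroke at J2  (Se1 fixes effort; stroke away)
bond 3 stroke at Sf1  (Sf1: flow source, stroke at near end)
bond 0 stroke at J2  (J2: bond 3 brought flow, rest push out)
bond 1 stroke at J1  (common-f at J1 fixed by 0)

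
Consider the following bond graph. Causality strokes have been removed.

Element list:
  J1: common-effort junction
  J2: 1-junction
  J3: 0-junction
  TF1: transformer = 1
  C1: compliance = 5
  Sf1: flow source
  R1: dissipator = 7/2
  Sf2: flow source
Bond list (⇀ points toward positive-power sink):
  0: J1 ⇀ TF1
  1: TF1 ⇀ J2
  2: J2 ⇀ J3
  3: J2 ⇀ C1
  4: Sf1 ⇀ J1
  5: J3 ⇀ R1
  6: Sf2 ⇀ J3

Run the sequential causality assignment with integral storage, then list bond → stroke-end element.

#0 |J1
#1 |TF1
#2 |J2
#3 |J2
#4 |Sf1
#5 |J3
#6 |Sf2

#4 |Sf1  (Sf1: flow source, stroke at near end)
#6 |Sf2  (Sf2 fixes flow; stroke at Sf2)
#0 |J1  (J1: last free bond brings effort in)
#1 |TF1  (TF TF1: opposite of bond 0)
#2 |J2  (common-f at J2 fixed by 1)
#3 |J2  (1-jn J2 has f-setter on 1)
#5 |J3  (J3 needs exactly one e-in)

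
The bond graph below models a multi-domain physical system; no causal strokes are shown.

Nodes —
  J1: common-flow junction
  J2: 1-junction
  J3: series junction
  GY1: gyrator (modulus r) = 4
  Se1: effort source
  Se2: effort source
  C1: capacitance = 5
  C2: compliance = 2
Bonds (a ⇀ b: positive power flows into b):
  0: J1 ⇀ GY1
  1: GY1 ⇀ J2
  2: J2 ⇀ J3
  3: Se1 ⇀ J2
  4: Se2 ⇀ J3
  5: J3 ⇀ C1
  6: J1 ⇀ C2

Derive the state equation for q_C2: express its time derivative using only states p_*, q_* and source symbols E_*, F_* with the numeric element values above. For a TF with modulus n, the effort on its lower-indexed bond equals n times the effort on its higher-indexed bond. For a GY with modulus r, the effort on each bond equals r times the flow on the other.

dq_C2/dt = -E_Se1/4 - E_Se2/4 + q_C1/20

bond 3 →J2  (Se1 fixes effort; stroke away)
bond 4 →J3  (Se2 (Se) sets effort on bond)
bond 5 →J3  (C1: C, integral causality)
bond 2 →J2  (only one flow-in slot at J3)
bond 1 →GY1  (J2: last free bond brings flow in)
bond 0 →GY1  (GY1: gyrator matches bond 1)
bond 6 →J1  (J1 flow already set via bond 0)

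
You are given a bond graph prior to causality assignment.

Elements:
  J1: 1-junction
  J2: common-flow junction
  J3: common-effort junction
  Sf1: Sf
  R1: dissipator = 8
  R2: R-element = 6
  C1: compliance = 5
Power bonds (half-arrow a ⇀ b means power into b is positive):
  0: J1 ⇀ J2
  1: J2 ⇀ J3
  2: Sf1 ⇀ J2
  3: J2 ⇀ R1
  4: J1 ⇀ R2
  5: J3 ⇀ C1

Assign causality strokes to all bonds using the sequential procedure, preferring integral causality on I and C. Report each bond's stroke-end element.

β2 |Sf1  (Sf1 (Sf) sets flow on bond)
β0 |J2  (J2: bond 2 brought flow, rest push out)
β1 |J2  (J2 flow already set via bond 2)
β3 |J2  (common-f at J2 fixed by 2)
β5 |J3  (J3: last free bond brings effort in)
β4 |J1  (1-jn J1 has f-setter on 0)

bond 0 |J2
bond 1 |J2
bond 2 |Sf1
bond 3 |J2
bond 4 |J1
bond 5 |J3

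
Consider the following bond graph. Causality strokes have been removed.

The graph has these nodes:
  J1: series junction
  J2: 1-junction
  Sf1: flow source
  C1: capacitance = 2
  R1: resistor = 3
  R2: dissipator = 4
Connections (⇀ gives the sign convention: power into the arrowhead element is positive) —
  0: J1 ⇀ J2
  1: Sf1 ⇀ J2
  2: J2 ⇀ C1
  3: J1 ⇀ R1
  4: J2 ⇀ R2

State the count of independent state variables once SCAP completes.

1  (C1 all integral)

bond 1 stroke→Sf1  (Sf1: flow source, stroke at near end)
bond 0 stroke→J2  (common-f at J2 fixed by 1)
bond 2 stroke→J2  (J2 flow already set via bond 1)
bond 4 stroke→J2  (1-jn J2 has f-setter on 1)
bond 3 stroke→J1  (1-jn J1 has f-setter on 0)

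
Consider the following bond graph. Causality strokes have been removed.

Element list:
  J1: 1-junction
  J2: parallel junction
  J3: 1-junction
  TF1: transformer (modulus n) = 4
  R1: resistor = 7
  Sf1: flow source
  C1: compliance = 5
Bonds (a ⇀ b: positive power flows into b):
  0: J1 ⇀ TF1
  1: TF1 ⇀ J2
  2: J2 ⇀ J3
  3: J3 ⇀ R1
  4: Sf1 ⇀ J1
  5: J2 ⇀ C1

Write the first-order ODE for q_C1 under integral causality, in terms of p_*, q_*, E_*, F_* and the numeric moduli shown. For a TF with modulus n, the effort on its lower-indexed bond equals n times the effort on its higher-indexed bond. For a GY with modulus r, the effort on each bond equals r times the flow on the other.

dq_C1/dt = 4*F_Sf1 - q_C1/35

b4 stroke at Sf1  (Sf1 fixes flow; stroke at Sf1)
b0 stroke at J1  (J1: bond 4 brought flow, rest push out)
b1 stroke at TF1  (TF1 one-in-one-out from 0)
b5 stroke at J2  (C1 outputs effort q/C1)
b2 stroke at J3  (J2: bond 5 brought effort, rest push out)
b3 stroke at R1  (J3 needs exactly one f-in)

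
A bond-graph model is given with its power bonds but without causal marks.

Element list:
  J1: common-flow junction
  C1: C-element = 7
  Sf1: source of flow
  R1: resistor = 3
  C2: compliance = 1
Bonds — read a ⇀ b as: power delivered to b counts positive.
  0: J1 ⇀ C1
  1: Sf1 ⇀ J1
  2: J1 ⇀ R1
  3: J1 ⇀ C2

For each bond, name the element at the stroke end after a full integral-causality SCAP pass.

bond 1 →Sf1  (source Sf1 imposes f)
bond 0 →J1  (1-jn J1 has f-setter on 1)
bond 2 →J1  (1-jn J1 has f-setter on 1)
bond 3 →J1  (J1: bond 1 brought flow, rest push out)

β0 stroke→J1
β1 stroke→Sf1
β2 stroke→J1
β3 stroke→J1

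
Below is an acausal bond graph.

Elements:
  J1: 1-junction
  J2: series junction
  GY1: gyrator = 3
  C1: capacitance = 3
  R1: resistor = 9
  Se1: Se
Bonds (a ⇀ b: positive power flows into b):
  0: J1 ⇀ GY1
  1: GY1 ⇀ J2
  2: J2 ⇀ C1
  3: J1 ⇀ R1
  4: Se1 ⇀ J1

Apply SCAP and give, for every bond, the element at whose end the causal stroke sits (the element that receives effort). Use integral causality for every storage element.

b0 →GY1
b1 →GY1
b2 →J2
b3 →J1
b4 →J1

bond 4 →J1  (source Se1 imposes e)
bond 2 →J2  (C1 outputs effort q/C1)
bond 1 →GY1  (J2 needs exactly one f-in)
bond 0 →GY1  (GY1 both-in/both-out from 1)
bond 3 →J1  (1-jn J1 has f-setter on 0)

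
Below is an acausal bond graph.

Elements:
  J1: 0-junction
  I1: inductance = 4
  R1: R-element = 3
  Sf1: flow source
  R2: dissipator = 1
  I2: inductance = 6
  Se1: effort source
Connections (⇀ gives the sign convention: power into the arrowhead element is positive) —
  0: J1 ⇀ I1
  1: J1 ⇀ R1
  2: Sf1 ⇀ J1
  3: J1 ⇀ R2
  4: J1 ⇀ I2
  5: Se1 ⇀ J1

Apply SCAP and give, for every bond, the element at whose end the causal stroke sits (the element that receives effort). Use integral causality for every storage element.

bond 2 stroke→Sf1  (Sf1: flow source, stroke at near end)
bond 5 stroke→J1  (Se1 fixes effort; stroke away)
bond 0 stroke→I1  (common-e at J1 fixed by 5)
bond 1 stroke→R1  (0-jn J1 has e-setter on 5)
bond 3 stroke→R2  (J1 effort already set via bond 5)
bond 4 stroke→I2  (J1: bond 5 brought effort, rest push out)

β0 →I1
β1 →R1
β2 →Sf1
β3 →R2
β4 →I2
β5 →J1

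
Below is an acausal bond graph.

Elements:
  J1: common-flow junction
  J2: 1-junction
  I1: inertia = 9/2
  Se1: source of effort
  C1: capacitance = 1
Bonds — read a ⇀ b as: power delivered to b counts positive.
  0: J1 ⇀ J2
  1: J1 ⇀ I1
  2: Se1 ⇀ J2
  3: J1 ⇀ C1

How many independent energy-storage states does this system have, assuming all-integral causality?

β2 stroke at J2  (Se1 (Se) sets effort on bond)
β0 stroke at J1  (only one flow-in slot at J2)
β1 stroke at I1  (I1 outputs flow p/I1)
β3 stroke at J1  (J1 flow already set via bond 1)

2  (C1, I1 all integral)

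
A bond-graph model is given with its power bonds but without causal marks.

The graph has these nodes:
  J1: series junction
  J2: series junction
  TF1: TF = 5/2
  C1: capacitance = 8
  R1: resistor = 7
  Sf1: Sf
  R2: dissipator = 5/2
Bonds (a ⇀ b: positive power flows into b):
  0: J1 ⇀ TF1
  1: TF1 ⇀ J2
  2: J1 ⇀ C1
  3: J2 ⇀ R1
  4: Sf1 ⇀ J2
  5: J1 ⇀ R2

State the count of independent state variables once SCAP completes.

1  (C1 all integral)

#4 |Sf1  (source Sf1 imposes f)
#1 |J2  (1-jn J2 has f-setter on 4)
#3 |J2  (J2 flow already set via bond 4)
#0 |TF1  (TF1 one-in-one-out from 1)
#2 |J1  (J1: bond 0 brought flow, rest push out)
#5 |J1  (J1 flow already set via bond 0)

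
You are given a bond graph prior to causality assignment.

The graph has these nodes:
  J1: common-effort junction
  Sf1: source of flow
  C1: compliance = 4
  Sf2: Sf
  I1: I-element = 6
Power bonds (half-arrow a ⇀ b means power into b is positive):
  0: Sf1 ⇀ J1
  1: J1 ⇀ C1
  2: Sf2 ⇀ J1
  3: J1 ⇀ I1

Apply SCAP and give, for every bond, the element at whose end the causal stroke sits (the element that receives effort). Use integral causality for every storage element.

bond 0 stroke→Sf1
bond 1 stroke→J1
bond 2 stroke→Sf2
bond 3 stroke→I1

β0 |Sf1  (Sf1: flow source, stroke at near end)
β2 |Sf2  (source Sf2 imposes f)
β1 |J1  (C1 outputs effort q/C1)
β3 |I1  (J1: bond 1 brought effort, rest push out)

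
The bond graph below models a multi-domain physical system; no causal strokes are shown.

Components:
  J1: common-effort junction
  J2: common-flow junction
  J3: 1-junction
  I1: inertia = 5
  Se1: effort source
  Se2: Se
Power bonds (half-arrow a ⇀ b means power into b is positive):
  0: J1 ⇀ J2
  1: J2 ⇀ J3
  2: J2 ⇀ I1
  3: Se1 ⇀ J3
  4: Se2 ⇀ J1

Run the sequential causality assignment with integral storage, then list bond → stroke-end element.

#0 |J2
#1 |J2
#2 |I1
#3 |J3
#4 |J1

β3 →J3  (Se1: effort source, stroke at far end)
β4 →J1  (Se2 (Se) sets effort on bond)
β0 →J2  (0-jn J1 has e-setter on 4)
β1 →J2  (J3 needs exactly one f-in)
β2 →I1  (only one flow-in slot at J2)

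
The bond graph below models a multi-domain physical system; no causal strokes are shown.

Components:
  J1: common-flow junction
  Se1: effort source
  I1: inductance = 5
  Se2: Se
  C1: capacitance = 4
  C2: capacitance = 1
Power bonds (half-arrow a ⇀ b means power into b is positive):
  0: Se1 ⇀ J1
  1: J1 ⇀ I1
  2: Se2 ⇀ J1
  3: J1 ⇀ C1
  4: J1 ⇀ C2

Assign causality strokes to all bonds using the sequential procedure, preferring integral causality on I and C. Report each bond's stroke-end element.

b0 stroke at J1
b1 stroke at I1
b2 stroke at J1
b3 stroke at J1
b4 stroke at J1

b0 stroke→J1  (Se1 fixes effort; stroke away)
b2 stroke→J1  (Se2: effort source, stroke at far end)
b1 stroke→I1  (I1 integral (f out))
b3 stroke→J1  (J1 flow already set via bond 1)
b4 stroke→J1  (J1 flow already set via bond 1)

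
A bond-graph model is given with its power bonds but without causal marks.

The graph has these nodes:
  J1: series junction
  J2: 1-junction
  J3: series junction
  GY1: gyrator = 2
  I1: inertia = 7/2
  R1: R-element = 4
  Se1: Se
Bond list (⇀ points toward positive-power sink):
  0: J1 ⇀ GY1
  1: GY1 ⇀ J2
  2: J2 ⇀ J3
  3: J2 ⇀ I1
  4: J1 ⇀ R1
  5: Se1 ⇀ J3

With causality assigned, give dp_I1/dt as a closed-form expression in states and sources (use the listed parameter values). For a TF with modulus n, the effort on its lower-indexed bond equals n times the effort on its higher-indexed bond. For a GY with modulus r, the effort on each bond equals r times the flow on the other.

dp_I1/dt = E_Se1 - 2*p_I1/7

b5 |J3  (Se1: effort source, stroke at far end)
b2 |J2  (only one flow-in slot at J3)
b3 |I1  (I1 integral (f out))
b1 |J2  (1-jn J2 has f-setter on 3)
b0 |J1  (GY1: gyrator matches bond 1)
b4 |R1  (only one flow-in slot at J1)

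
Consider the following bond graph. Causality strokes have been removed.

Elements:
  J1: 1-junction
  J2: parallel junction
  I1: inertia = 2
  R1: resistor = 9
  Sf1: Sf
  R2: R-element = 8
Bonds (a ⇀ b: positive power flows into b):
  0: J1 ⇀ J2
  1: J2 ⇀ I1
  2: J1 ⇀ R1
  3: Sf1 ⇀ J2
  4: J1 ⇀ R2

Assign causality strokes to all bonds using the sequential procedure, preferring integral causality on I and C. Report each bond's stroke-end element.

bond 0 stroke at J2
bond 1 stroke at I1
bond 2 stroke at J1
bond 3 stroke at Sf1
bond 4 stroke at J1

#3 stroke at Sf1  (Sf1 fixes flow; stroke at Sf1)
#1 stroke at I1  (I1 outputs flow p/I1)
#0 stroke at J2  (closing 0-jn rule on J2)
#2 stroke at J1  (J1: bond 0 brought flow, rest push out)
#4 stroke at J1  (J1: bond 0 brought flow, rest push out)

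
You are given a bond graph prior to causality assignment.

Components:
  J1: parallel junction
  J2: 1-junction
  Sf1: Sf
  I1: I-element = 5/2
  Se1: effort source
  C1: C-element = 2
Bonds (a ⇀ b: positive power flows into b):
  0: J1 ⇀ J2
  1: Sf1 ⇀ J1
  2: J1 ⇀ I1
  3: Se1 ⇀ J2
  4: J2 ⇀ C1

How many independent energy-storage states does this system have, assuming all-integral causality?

2  (C1, I1 all integral)

bond 1 stroke→Sf1  (Sf1: flow source, stroke at near end)
bond 3 stroke→J2  (Se1 fixes effort; stroke away)
bond 2 stroke→I1  (prefer integral on I1)
bond 0 stroke→J1  (closing 0-jn rule on J1)
bond 4 stroke→J2  (J2 flow already set via bond 0)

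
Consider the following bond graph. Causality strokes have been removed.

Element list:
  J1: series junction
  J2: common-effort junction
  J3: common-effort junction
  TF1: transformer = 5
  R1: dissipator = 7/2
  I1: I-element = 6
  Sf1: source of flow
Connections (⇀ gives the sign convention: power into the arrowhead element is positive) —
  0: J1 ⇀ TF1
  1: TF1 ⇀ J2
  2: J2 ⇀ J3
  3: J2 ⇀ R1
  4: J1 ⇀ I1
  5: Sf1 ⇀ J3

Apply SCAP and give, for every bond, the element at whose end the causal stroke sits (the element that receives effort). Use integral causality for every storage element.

#5 stroke→Sf1  (Sf1: flow source, stroke at near end)
#2 stroke→J3  (J3 needs exactly one e-in)
#4 stroke→I1  (I1 integral (f out))
#0 stroke→J1  (1-jn J1 has f-setter on 4)
#1 stroke→TF1  (TF1: transformer flips bond 0)
#3 stroke→J2  (closing 0-jn rule on J2)

b0 stroke→J1
b1 stroke→TF1
b2 stroke→J3
b3 stroke→J2
b4 stroke→I1
b5 stroke→Sf1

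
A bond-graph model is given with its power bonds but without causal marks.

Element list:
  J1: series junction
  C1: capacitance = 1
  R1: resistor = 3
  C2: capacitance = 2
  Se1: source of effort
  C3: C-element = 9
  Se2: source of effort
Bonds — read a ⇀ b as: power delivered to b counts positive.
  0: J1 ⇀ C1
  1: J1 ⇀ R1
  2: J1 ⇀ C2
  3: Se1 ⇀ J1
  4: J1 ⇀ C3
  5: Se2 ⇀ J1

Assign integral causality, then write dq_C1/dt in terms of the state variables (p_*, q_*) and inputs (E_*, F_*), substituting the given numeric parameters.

dq_C1/dt = E_Se1/3 + E_Se2/3 - q_C1/3 - q_C2/6 - q_C3/27

bond 3 |J1  (source Se1 imposes e)
bond 5 |J1  (Se2 (Se) sets effort on bond)
bond 0 |J1  (C1 integral (e out))
bond 2 |J1  (C2 integral (e out))
bond 4 |J1  (C3: C, integral causality)
bond 1 |R1  (closing 1-jn rule on J1)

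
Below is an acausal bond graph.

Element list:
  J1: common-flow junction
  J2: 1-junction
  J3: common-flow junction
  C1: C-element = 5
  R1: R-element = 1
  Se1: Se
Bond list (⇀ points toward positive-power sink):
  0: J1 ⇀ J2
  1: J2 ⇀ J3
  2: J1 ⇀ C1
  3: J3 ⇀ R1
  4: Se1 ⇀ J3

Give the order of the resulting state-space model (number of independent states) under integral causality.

1  (C1 all integral)

#4 |J3  (Se1 (Se) sets effort on bond)
#2 |J1  (C1 outputs effort q/C1)
#0 |J2  (only one flow-in slot at J1)
#1 |J3  (J2 needs exactly one f-in)
#3 |R1  (J3 needs exactly one f-in)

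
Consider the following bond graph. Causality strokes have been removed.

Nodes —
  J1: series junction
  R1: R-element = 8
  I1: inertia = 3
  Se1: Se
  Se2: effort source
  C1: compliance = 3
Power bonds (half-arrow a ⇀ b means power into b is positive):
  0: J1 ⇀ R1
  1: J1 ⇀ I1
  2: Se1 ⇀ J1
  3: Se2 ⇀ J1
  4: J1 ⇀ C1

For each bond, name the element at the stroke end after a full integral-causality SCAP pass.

β0 |J1
β1 |I1
β2 |J1
β3 |J1
β4 |J1

β2 |J1  (Se1 fixes effort; stroke away)
β3 |J1  (Se2 (Se) sets effort on bond)
β1 |I1  (I1 outputs flow p/I1)
β0 |J1  (J1 flow already set via bond 1)
β4 |J1  (1-jn J1 has f-setter on 1)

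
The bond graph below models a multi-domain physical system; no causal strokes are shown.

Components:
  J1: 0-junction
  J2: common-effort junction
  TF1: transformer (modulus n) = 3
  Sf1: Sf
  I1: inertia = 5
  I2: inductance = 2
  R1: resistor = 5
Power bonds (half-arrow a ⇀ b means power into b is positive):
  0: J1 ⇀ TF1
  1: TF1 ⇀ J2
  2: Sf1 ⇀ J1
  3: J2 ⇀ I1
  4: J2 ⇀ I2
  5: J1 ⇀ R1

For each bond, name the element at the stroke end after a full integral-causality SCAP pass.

β0 |TF1
β1 |J2
β2 |Sf1
β3 |I1
β4 |I2
β5 |J1

#2 |Sf1  (Sf1 fixes flow; stroke at Sf1)
#3 |I1  (I1 outputs flow p/I1)
#4 |I2  (prefer integral on I2)
#1 |J2  (only one effort-in slot at J2)
#0 |TF1  (TF TF1: opposite of bond 1)
#5 |J1  (J1 needs exactly one e-in)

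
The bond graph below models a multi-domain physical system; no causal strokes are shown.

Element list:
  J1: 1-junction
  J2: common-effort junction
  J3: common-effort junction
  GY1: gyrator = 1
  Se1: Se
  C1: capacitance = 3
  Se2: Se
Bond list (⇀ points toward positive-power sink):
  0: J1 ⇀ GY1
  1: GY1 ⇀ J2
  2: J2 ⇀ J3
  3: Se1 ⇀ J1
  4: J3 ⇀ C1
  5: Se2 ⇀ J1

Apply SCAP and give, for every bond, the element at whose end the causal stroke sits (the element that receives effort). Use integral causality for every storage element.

b0 stroke at GY1
b1 stroke at GY1
b2 stroke at J2
b3 stroke at J1
b4 stroke at J3
b5 stroke at J1

b3 stroke at J1  (Se1 (Se) sets effort on bond)
b5 stroke at J1  (source Se2 imposes e)
b0 stroke at GY1  (J1 needs exactly one f-in)
b1 stroke at GY1  (through GY1, causality inverts; strokes same side of GY1)
b2 stroke at J2  (only one effort-in slot at J2)
b4 stroke at J3  (closing 0-jn rule on J3)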